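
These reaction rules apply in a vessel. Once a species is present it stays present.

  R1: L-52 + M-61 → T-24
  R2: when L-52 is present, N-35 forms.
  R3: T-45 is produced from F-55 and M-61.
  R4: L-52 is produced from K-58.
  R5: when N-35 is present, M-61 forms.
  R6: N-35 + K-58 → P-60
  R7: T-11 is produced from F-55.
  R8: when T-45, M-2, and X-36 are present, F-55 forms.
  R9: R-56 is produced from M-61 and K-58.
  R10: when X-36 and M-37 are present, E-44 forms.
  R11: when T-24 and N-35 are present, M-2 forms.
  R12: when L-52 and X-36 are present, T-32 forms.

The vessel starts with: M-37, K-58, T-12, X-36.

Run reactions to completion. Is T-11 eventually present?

No

T-11 would need F-55 (R7), but F-55 never forms.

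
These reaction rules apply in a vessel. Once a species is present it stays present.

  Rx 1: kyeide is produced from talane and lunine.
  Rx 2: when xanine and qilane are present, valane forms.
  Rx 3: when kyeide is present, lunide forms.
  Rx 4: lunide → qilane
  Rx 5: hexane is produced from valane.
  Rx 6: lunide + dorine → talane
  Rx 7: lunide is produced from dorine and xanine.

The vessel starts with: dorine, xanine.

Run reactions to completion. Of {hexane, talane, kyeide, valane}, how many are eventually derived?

dorine and xanine present → lunide forms (Rx 7).
lunide and dorine present → talane forms (Rx 6).
lunide present → qilane forms (Rx 4).
xanine and qilane present → valane forms (Rx 2).
valane present → hexane forms (Rx 5).
hexane: reached.
talane: reached.
kyeide would need talane and lunine (Rx 1), but lunine never forms.
valane: reached.
Reached: hexane, talane, and valane — 3 of the 4.

3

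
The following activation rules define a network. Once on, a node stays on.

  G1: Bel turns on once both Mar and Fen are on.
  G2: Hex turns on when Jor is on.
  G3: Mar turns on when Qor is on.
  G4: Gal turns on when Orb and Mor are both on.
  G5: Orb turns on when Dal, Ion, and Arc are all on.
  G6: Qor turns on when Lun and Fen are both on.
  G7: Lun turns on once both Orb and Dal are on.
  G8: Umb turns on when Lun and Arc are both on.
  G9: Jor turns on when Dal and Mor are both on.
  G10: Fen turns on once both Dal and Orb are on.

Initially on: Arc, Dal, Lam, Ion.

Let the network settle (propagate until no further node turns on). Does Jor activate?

Jor would need Dal and Mor (G9), but Mor never turns on.

No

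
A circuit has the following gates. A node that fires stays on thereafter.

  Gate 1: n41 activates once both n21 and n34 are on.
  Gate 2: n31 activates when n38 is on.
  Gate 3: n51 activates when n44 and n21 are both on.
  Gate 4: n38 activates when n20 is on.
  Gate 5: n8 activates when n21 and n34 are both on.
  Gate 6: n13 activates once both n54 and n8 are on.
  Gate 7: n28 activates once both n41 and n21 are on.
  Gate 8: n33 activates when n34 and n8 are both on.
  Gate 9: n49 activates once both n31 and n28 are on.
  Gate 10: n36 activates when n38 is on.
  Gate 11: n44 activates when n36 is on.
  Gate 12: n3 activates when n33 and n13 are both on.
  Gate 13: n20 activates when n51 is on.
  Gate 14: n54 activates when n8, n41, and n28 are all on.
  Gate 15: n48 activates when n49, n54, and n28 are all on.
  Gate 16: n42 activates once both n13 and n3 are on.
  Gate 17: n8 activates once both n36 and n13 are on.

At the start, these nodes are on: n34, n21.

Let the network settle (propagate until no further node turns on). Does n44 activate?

n44 would need n36 (Gate 11), but n36 never turns on.

No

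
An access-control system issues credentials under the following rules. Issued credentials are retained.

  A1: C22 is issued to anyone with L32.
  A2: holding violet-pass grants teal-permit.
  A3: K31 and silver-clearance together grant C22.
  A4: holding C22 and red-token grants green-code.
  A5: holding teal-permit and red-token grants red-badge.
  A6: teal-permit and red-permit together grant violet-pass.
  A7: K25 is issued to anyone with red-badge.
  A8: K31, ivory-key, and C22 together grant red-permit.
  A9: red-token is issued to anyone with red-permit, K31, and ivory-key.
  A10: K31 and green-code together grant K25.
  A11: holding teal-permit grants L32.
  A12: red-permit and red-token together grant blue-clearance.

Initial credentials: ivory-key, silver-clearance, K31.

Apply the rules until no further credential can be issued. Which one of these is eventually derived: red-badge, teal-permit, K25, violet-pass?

K25

Holding K31 and silver-clearance grants C22 (A3).
Holding K31, ivory-key, and C22 grants red-permit (A8).
Holding red-permit, K31, and ivory-key grants red-token (A9).
Holding C22 and red-token grants green-code (A4).
Holding K31 and green-code grants K25 (A10).
red-badge would need teal-permit and red-token (A5), but teal-permit is never granted. teal-permit would need violet-pass (A2), but violet-pass is never granted. violet-pass would need teal-permit and red-permit (A6), but teal-permit is never granted.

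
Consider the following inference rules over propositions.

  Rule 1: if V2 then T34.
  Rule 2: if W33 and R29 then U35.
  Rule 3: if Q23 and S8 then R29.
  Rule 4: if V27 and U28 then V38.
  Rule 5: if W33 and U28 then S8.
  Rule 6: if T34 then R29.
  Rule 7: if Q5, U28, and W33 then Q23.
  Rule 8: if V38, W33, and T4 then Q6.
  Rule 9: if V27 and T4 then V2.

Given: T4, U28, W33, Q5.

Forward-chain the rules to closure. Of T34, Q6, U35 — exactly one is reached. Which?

U35

W33 and U28 hold, so S8 follows (Rule 5).
From Q5, U28, and W33, Rule 7 gives Q23.
Q23 and S8 hold, so R29 follows (Rule 3).
W33 and R29 hold, so U35 follows (Rule 2).
T34 would need V2 (Rule 1), but V2 is never established. Q6 would need V38, W33, and T4 (Rule 8), but V38 is never established.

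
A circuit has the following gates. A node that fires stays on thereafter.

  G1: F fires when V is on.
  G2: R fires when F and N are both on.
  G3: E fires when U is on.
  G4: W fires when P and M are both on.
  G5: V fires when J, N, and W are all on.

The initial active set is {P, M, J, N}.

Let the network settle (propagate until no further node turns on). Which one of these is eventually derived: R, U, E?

G4: P and M on → W on.
J, N, and W are on, so V fires (G5).
G1: V on → F on.
G2: F and N on → R on.
No rule produces U, and it is not given. E would need U (G3), but U never turns on.

R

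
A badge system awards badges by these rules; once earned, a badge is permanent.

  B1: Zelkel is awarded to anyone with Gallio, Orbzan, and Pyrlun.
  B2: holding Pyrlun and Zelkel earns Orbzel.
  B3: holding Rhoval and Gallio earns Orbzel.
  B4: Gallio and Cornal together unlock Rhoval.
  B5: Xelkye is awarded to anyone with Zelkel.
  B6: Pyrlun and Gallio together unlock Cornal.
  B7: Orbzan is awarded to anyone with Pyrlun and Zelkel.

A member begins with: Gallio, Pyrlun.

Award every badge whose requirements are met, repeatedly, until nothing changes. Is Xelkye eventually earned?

Xelkye would need Zelkel (B5), but Zelkel is never earned.

No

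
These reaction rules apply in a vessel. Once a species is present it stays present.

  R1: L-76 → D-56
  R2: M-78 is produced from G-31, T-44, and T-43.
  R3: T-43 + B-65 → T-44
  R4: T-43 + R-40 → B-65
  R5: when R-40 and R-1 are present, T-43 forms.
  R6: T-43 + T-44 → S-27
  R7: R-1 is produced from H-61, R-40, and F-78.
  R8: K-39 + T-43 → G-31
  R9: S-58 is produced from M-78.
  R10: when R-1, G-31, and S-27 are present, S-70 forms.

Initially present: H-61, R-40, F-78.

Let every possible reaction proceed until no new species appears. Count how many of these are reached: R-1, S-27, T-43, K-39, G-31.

3

H-61, R-40, and F-78 present → R-1 forms (R7).
R-40 and R-1 present → T-43 forms (R5).
T-43 and R-40 present → B-65 forms (R4).
T-43 and B-65 present → T-44 forms (R3).
T-43 and T-44 present → S-27 forms (R6).
R-1: reached.
S-27: reached.
T-43: reached.
No rule produces K-39, and it is not given.
G-31 would need K-39 and T-43 (R8), but K-39 never forms.
Reached: R-1, S-27, and T-43 — 3 of the 5.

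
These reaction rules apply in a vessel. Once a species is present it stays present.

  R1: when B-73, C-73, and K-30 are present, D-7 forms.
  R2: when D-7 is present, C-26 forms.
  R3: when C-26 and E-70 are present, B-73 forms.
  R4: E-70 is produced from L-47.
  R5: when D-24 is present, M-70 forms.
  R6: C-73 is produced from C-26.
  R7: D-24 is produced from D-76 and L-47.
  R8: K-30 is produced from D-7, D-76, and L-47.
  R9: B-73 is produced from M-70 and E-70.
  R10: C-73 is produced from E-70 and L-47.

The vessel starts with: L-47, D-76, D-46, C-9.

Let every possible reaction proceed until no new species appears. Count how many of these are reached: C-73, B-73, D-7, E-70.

3

L-47 present → E-70 forms (R4).
D-76 and L-47 present → D-24 forms (R7).
E-70 and L-47 present → C-73 forms (R10).
D-24 present → M-70 forms (R5).
M-70 and E-70 present → B-73 forms (R9).
C-73: reached.
B-73: reached.
D-7 would need B-73, C-73, and K-30 (R1), but K-30 never forms.
E-70: reached.
Reached: C-73, B-73, and E-70 — 3 of the 4.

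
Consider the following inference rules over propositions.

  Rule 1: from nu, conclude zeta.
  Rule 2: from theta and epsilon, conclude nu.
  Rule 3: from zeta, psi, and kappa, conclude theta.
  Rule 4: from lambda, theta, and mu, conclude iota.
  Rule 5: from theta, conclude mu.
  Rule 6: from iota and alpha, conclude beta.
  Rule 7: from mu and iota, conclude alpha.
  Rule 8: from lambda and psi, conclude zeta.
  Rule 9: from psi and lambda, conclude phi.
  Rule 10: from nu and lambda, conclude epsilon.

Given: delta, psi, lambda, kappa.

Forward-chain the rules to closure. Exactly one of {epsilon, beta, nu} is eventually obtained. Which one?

beta

lambda and psi hold, so zeta follows (Rule 8).
From zeta, psi, and kappa, Rule 3 gives theta.
From theta, Rule 5 gives mu.
lambda, theta, and mu hold, so iota follows (Rule 4).
mu and iota hold, so alpha follows (Rule 7).
From iota and alpha, Rule 6 gives beta.
nu would need theta and epsilon (Rule 2), but epsilon is never established. epsilon would need nu and lambda (Rule 10), but nu is never established.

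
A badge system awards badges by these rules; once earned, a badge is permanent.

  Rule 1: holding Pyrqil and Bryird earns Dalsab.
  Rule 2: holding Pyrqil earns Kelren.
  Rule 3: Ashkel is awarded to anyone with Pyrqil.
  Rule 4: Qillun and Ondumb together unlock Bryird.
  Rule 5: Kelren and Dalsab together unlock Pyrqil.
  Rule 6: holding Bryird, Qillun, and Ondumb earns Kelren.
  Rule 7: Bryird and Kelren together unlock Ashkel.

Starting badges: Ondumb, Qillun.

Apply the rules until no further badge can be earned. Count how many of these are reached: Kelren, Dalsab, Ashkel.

2

With Qillun and Ondumb, Bryird is earned (Rule 4).
With Bryird, Qillun, and Ondumb, Kelren is earned (Rule 6).
With Bryird and Kelren, Ashkel is earned (Rule 7).
Kelren: reached.
Dalsab would need Pyrqil and Bryird (Rule 1), but Pyrqil is never earned.
Ashkel: reached.
Reached: Kelren and Ashkel — 2 of the 3.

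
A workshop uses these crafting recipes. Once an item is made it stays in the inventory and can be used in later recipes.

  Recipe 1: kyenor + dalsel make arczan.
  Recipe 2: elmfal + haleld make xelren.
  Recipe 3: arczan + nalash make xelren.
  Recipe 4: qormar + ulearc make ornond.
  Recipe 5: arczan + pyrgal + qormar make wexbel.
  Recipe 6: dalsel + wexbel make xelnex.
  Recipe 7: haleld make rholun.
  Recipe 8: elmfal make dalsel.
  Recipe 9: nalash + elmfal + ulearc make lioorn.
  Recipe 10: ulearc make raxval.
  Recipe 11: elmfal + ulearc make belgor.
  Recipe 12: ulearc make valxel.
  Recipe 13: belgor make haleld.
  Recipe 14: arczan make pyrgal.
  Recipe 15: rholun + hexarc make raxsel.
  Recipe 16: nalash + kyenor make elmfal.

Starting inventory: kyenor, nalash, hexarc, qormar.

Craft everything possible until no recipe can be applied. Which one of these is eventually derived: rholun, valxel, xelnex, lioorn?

nalash + kyenor → elmfal (Recipe 16).
elmfal → dalsel (Recipe 8).
Using Recipe 1, kyenor and dalsel make arczan.
arczan → pyrgal (Recipe 14).
arczan + pyrgal + qormar → wexbel (Recipe 5).
Using Recipe 6, dalsel and wexbel make xelnex.
rholun would need haleld (Recipe 7), but haleld is never obtained. lioorn would need nalash, elmfal, and ulearc (Recipe 9), but ulearc is never obtained. valxel would need ulearc (Recipe 12), but ulearc is never obtained.

xelnex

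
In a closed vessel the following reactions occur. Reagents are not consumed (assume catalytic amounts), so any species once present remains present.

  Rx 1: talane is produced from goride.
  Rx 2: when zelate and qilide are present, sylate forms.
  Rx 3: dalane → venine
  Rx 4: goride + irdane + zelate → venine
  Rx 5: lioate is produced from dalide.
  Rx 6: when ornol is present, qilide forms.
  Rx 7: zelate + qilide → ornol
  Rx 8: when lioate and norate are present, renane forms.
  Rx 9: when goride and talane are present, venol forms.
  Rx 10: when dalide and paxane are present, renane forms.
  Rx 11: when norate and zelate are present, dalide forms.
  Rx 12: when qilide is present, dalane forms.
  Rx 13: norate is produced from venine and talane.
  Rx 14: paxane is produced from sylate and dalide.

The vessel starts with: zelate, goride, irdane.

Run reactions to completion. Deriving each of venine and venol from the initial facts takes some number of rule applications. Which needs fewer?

venine

venine: goride, irdane, and zelate present → venine forms (Rx 4). [1 rule application]
venol: goride present → talane forms (Rx 1). goride and talane present → venol forms (Rx 9). [2 rule applications]
venine needs fewer.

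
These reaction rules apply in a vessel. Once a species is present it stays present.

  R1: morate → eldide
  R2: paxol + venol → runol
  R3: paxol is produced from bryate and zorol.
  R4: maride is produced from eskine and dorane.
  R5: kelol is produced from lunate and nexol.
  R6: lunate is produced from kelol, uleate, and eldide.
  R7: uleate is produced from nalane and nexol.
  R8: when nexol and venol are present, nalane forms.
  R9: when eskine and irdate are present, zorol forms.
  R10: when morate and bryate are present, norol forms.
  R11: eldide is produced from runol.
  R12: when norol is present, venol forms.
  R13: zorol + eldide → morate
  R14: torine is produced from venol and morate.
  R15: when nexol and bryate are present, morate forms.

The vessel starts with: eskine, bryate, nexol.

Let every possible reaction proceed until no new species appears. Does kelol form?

No

kelol would need lunate and nexol (R5), but lunate never forms.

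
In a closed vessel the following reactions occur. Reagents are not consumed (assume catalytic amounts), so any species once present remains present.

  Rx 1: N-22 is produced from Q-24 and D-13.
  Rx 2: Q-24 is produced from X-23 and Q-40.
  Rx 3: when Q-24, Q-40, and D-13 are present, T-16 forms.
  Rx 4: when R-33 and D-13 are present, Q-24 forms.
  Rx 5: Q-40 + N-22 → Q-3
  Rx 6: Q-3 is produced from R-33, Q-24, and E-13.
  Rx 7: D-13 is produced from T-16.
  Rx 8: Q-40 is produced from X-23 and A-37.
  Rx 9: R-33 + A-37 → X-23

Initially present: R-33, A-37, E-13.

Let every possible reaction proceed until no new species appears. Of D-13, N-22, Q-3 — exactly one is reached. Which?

Q-3

R-33 and A-37 present → X-23 forms (Rx 9).
X-23 and A-37 present → Q-40 forms (Rx 8).
X-23 and Q-40 present → Q-24 forms (Rx 2).
R-33, Q-24, and E-13 present → Q-3 forms (Rx 6).
N-22 would need Q-24 and D-13 (Rx 1), but D-13 never forms. D-13 would need T-16 (Rx 7), but T-16 never forms.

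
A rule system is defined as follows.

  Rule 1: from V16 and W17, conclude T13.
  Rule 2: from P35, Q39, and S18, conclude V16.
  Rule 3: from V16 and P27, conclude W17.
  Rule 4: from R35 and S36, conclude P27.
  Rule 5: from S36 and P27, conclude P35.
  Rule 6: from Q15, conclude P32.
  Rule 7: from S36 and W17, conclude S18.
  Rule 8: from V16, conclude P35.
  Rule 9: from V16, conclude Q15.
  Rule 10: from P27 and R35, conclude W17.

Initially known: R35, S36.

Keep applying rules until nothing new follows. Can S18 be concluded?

Yes

R35 and S36 hold, so P27 follows (Rule 4).
From P27 and R35, Rule 10 gives W17.
From S36 and W17, Rule 7 gives S18.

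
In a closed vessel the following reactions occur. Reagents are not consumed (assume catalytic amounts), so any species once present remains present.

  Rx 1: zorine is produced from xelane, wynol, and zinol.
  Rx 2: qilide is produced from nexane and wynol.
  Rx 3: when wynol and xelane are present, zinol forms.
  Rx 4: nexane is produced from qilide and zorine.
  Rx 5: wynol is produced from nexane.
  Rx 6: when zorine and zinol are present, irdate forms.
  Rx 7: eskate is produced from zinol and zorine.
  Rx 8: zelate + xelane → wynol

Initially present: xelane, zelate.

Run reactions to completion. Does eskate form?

Yes

zelate and xelane present → wynol forms (Rx 8).
wynol and xelane present → zinol forms (Rx 3).
xelane, wynol, and zinol present → zorine forms (Rx 1).
zinol and zorine present → eskate forms (Rx 7).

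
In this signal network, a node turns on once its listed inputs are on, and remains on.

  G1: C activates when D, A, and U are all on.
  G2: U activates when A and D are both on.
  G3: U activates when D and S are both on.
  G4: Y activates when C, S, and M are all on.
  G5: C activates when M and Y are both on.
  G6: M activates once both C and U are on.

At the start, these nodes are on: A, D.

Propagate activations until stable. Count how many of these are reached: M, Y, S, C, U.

G2: A and D on → U on.
D, A, and U are on, so C activates (G1).
G6: C and U on → M on.
M: reached.
Y would need C, S, and M (G4), but S never turns on.
No rule produces S, and it is not given.
C: reached.
U: reached.
Reached: M, C, and U — 3 of the 5.

3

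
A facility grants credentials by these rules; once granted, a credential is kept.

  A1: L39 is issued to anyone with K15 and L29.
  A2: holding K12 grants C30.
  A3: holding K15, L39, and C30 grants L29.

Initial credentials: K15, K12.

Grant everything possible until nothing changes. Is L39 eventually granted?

L39 would need K15 and L29 (A1), but L29 is never granted.

No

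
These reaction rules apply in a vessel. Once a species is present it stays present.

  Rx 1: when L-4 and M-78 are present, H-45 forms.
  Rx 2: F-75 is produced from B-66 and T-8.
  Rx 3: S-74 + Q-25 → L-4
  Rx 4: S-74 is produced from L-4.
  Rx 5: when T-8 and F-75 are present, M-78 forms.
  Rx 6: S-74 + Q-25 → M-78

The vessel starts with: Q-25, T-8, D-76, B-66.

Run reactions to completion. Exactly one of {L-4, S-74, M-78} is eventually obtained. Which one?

B-66 and T-8 present → F-75 forms (Rx 2).
T-8 and F-75 present → M-78 forms (Rx 5).
L-4 would need S-74 and Q-25 (Rx 3), but S-74 never forms. S-74 would need L-4 (Rx 4), but L-4 never forms.

M-78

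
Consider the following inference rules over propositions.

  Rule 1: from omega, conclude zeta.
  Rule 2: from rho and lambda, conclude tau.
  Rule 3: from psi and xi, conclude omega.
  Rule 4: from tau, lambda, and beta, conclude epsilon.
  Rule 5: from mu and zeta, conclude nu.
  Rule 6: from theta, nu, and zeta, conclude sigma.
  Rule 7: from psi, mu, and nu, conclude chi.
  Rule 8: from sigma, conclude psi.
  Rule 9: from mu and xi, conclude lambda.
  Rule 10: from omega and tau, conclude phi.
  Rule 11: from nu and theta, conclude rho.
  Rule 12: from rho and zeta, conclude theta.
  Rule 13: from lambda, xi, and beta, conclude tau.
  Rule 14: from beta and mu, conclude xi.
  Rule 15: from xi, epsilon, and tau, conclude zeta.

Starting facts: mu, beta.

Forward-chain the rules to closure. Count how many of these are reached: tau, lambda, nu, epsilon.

4

beta and mu hold, so xi follows (Rule 14).
From mu and xi, Rule 9 gives lambda.
From lambda, xi, and beta, Rule 13 gives tau.
From tau, lambda, and beta, Rule 4 gives epsilon.
From xi, epsilon, and tau, Rule 15 gives zeta.
From mu and zeta, Rule 5 gives nu.
tau: reached.
lambda: reached.
nu: reached.
epsilon: reached.
All 4 are reached.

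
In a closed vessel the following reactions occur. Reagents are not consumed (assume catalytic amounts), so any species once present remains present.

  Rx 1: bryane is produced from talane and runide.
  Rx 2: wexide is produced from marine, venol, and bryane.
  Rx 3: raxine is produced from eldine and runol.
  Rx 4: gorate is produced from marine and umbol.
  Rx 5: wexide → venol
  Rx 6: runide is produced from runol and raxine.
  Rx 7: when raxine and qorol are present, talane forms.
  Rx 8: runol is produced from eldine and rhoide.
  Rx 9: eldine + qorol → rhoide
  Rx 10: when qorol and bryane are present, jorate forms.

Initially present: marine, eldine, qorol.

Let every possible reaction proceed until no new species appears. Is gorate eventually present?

gorate would need marine and umbol (Rx 4), but umbol never forms.

No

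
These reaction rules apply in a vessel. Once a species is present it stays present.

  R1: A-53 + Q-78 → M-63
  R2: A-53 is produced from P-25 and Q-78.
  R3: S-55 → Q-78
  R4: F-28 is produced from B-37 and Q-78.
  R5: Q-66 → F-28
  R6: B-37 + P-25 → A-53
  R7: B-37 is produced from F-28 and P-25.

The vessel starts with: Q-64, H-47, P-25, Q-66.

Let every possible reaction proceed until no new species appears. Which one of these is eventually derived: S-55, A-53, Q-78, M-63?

Q-66 present → F-28 forms (R5).
F-28 and P-25 present → B-37 forms (R7).
B-37 and P-25 present → A-53 forms (R6).
Q-78 would need S-55 (R3), but S-55 never forms. M-63 would need A-53 and Q-78 (R1), but Q-78 never forms. No rule produces S-55, and it is not given.

A-53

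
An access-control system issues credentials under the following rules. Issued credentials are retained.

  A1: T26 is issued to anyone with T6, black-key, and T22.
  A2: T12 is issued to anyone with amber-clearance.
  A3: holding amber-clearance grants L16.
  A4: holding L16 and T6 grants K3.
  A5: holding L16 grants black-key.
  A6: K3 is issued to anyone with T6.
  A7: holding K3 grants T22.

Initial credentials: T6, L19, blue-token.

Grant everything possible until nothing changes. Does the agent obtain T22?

Holding T6 grants K3 (A6).
Holding K3 grants T22 (A7).

Yes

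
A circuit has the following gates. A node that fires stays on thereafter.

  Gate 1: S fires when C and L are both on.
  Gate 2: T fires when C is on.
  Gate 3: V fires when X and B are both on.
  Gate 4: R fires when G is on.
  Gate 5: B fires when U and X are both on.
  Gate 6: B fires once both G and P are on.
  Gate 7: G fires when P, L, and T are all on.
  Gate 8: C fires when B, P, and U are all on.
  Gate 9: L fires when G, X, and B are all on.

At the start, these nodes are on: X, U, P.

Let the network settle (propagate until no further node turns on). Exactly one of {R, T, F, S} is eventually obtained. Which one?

U and X are on, so B fires (Gate 5).
Gate 8: B, P, and U on → C on.
Gate 2: C on → T on.
S would need C and L (Gate 1), but L never turns on. No rule produces F, and it is not given. R would need G (Gate 4), but G never turns on.

T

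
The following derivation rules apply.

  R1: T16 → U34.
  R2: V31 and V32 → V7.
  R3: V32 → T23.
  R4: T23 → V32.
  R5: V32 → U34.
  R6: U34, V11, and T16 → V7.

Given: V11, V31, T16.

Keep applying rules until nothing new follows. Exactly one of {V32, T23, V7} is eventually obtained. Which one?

From T16, R1 gives U34.
U34, V11, and T16 hold, so V7 follows (R6).
T23 would need V32 (R3), but V32 is never established. V32 would need T23 (R4), but T23 is never established.

V7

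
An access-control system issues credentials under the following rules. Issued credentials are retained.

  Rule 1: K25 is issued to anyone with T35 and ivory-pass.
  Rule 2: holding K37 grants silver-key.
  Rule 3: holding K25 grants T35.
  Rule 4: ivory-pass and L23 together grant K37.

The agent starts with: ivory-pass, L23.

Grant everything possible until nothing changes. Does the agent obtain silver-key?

Yes

Holding ivory-pass and L23 grants K37 (Rule 4).
Holding K37 grants silver-key (Rule 2).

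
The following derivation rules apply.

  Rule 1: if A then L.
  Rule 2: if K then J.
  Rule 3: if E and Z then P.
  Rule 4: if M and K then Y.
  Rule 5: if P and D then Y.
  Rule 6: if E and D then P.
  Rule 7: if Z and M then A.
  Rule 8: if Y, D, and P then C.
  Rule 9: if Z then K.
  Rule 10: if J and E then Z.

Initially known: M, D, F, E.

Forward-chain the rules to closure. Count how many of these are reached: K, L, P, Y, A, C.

3

From E and D, Rule 6 gives P.
From P and D, Rule 5 gives Y.
From Y, D, and P, Rule 8 gives C.
K would need Z (Rule 9), but Z is never established.
L would need A (Rule 1), but A is never established.
P: reached.
Y: reached.
A would need Z and M (Rule 7), but Z is never established.
C: reached.
Reached: P, Y, and C — 3 of the 6.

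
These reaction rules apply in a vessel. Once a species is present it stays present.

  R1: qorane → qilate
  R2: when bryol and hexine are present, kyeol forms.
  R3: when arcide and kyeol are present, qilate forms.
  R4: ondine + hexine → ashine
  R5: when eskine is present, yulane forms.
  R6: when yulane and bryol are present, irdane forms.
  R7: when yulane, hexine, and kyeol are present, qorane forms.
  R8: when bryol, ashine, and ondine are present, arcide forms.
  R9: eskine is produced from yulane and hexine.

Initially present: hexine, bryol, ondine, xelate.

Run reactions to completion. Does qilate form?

Yes

ondine and hexine present → ashine forms (R4).
bryol and hexine present → kyeol forms (R2).
bryol, ashine, and ondine present → arcide forms (R8).
arcide and kyeol present → qilate forms (R3).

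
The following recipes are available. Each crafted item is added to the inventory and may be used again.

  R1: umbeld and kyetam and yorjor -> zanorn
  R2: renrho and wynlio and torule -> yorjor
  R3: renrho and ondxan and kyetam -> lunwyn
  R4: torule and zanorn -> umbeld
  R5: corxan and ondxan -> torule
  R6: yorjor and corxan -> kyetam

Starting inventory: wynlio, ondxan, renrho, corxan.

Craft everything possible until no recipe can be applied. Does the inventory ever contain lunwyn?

Yes

Using R5, corxan and ondxan make torule.
renrho and wynlio and torule -> yorjor (R2).
yorjor and corxan -> kyetam (R6).
Using R3, renrho, ondxan, and kyetam make lunwyn.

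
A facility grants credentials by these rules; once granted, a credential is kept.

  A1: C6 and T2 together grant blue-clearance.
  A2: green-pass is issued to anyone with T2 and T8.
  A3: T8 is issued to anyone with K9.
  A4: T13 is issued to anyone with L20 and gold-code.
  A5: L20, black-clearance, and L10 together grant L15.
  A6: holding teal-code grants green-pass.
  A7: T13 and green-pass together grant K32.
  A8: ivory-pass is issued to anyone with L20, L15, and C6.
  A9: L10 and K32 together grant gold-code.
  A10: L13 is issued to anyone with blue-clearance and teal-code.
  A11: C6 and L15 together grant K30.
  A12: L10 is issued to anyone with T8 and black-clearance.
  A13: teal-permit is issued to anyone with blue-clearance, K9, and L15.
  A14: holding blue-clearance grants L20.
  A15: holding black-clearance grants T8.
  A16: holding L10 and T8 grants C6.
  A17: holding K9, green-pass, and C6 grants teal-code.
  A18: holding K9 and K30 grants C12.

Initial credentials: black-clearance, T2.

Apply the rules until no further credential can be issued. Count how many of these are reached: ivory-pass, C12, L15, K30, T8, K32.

Holding black-clearance grants T8 (A15).
Holding T8 and black-clearance grants L10 (A12).
Holding L10 and T8 grants C6 (A16).
Holding C6 and T2 grants blue-clearance (A1).
Holding blue-clearance grants L20 (A14).
Holding L20, black-clearance, and L10 grants L15 (A5).
Holding L20, L15, and C6 grants ivory-pass (A8).
Holding C6 and L15 grants K30 (A11).
ivory-pass: reached.
C12 would need K9 and K30 (A18), but K9 is never granted.
L15: reached.
K30: reached.
T8: reached.
K32 would need T13 and green-pass (A7), but T13 is never granted.
Reached: ivory-pass, L15, K30, and T8 — 4 of the 6.

4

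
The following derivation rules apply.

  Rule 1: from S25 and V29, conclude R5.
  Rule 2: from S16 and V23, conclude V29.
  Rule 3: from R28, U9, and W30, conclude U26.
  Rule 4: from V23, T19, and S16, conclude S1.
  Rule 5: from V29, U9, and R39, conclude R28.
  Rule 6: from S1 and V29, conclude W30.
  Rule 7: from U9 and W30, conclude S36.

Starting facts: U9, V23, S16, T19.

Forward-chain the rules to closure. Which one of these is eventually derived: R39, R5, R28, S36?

S36

V23, T19, and S16 hold, so S1 follows (Rule 4).
From S16 and V23, Rule 2 gives V29.
S1 and V29 hold, so W30 follows (Rule 6).
From U9 and W30, Rule 7 gives S36.
R28 would need V29, U9, and R39 (Rule 5), but R39 is never established. R5 would need S25 and V29 (Rule 1), but S25 is never established. No rule produces R39, and it is not given.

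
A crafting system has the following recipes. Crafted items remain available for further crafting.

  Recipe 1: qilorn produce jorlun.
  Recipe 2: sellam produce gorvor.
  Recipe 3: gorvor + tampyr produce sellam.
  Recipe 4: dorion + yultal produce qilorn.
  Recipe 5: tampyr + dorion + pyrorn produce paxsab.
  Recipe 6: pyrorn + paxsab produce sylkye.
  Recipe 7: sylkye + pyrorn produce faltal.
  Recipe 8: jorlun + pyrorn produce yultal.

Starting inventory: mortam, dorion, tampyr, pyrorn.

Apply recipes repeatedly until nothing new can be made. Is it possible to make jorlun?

jorlun would need qilorn (Recipe 1), but qilorn is never obtained.

No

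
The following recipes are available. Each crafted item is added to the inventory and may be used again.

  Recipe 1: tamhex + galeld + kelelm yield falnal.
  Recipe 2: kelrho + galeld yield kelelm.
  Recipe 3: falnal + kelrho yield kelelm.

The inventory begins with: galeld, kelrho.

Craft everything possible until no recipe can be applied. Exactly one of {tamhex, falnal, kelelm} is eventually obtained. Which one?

kelelm

Using Recipe 2, kelrho and galeld make kelelm.
No rule produces tamhex, and it is not given. falnal would need tamhex, galeld, and kelelm (Recipe 1), but tamhex is never obtained.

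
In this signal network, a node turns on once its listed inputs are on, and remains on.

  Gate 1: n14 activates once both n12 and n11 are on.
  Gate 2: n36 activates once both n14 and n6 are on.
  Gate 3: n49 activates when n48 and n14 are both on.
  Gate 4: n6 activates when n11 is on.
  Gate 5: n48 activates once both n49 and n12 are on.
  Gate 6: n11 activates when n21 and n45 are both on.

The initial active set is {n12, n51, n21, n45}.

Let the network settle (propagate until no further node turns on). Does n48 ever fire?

No

n48 would need n49 and n12 (Gate 5), but n49 never turns on.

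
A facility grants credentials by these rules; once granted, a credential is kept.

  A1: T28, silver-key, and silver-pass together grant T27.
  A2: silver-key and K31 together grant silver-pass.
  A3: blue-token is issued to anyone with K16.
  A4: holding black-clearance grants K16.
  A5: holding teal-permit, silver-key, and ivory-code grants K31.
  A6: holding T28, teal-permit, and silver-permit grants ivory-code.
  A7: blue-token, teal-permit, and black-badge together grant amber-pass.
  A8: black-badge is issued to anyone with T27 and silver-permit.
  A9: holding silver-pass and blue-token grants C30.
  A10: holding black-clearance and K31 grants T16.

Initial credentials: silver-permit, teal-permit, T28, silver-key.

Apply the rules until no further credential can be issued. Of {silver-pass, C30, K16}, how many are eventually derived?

1

Holding T28, teal-permit, and silver-permit grants ivory-code (A6).
Holding teal-permit, silver-key, and ivory-code grants K31 (A5).
Holding silver-key and K31 grants silver-pass (A2).
silver-pass: reached.
C30 would need silver-pass and blue-token (A9), but blue-token is never granted.
K16 would need black-clearance (A4), but black-clearance is never granted.
Reached: silver-pass — 1 of the 3.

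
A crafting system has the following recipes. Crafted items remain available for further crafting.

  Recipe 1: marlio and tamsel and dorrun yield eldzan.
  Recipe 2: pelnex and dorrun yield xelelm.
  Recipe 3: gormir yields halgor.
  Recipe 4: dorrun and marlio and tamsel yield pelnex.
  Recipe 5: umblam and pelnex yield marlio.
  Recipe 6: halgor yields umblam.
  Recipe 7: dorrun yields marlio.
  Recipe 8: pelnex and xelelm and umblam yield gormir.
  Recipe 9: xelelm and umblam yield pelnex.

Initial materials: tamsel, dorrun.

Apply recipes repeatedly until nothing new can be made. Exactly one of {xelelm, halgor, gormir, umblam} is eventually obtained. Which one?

xelelm

Using Recipe 7, dorrun makes marlio.
dorrun and marlio and tamsel → pelnex (Recipe 4).
Using Recipe 2, pelnex and dorrun make xelelm.
umblam would need halgor (Recipe 6), but halgor is never obtained. gormir would need pelnex, xelelm, and umblam (Recipe 8), but umblam is never obtained. halgor would need gormir (Recipe 3), but gormir is never obtained.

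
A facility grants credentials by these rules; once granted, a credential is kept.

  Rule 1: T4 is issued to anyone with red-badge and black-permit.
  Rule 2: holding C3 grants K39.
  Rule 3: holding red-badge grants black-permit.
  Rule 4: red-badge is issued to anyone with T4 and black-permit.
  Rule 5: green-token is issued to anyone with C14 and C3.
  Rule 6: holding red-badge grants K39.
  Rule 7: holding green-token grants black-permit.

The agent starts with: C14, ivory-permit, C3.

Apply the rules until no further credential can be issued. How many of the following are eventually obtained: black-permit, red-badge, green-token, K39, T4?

3

Holding C14 and C3 grants green-token (Rule 5).
Holding C3 grants K39 (Rule 2).
Holding green-token grants black-permit (Rule 7).
black-permit: reached.
red-badge would need T4 and black-permit (Rule 4), but T4 is never granted.
green-token: reached.
K39: reached.
T4 would need red-badge and black-permit (Rule 1), but red-badge is never granted.
Reached: black-permit, green-token, and K39 — 3 of the 5.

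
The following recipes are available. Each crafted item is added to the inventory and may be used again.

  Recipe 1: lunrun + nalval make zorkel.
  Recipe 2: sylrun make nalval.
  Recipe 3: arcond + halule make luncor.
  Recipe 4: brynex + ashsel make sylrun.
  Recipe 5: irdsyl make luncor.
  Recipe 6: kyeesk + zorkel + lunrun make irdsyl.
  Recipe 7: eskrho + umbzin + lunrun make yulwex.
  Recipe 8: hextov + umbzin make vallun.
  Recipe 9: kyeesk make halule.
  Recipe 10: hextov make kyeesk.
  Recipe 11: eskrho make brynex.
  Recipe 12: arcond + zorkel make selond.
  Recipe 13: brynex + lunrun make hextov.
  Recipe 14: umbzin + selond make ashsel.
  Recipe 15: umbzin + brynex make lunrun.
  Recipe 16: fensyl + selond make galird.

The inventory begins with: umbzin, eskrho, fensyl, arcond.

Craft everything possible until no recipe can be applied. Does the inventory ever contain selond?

selond would need arcond and zorkel (Recipe 12), but zorkel is never obtained.

No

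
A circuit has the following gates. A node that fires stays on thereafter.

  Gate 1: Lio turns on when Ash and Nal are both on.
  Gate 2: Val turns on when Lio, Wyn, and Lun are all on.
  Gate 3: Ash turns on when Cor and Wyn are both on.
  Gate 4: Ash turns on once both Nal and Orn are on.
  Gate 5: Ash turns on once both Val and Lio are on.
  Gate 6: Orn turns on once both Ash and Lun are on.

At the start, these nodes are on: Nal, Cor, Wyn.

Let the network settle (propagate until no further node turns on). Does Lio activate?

Cor and Wyn are on, so Ash turns on (Gate 3).
Gate 1: Ash and Nal on → Lio on.

Yes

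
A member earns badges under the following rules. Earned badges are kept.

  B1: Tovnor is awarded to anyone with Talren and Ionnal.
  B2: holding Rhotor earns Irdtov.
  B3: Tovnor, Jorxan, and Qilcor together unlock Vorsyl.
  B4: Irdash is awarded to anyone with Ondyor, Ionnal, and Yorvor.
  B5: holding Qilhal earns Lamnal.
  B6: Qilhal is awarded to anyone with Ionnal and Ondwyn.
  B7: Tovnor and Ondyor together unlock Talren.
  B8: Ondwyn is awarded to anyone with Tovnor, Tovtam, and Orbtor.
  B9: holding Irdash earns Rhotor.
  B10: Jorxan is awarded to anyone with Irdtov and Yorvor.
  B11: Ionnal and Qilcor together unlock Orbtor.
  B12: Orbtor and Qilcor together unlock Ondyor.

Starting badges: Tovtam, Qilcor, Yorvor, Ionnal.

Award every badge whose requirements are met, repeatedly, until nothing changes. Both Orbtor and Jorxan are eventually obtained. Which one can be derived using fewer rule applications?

Orbtor

Orbtor: With Ionnal and Qilcor, Orbtor is earned (B11). [1 rule application]
Jorxan: With Ionnal and Qilcor, Orbtor is earned (B11). With Orbtor and Qilcor, Ondyor is earned (B12). With Ondyor, Ionnal, and Yorvor, Irdash is earned (B4). With Irdash, Rhotor is earned (B9). With Rhotor, Irdtov is earned (B2). With Irdtov and Yorvor, Jorxan is earned (B10). [6 rule applications]
Orbtor needs fewer.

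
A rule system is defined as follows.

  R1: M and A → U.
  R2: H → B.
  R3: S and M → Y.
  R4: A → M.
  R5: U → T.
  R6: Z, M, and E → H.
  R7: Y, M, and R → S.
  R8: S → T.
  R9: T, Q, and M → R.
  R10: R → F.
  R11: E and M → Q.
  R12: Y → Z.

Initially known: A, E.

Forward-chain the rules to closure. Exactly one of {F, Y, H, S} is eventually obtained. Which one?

F

From A, R4 gives M.
From E and M, R11 gives Q.
From M and A, R1 gives U.
From U, R5 gives T.
T, Q, and M hold, so R follows (R9).
From R, R10 gives F.
Y would need S and M (R3), but S is never established. S would need Y, M, and R (R7), but Y is never established. H would need Z, M, and E (R6), but Z is never established.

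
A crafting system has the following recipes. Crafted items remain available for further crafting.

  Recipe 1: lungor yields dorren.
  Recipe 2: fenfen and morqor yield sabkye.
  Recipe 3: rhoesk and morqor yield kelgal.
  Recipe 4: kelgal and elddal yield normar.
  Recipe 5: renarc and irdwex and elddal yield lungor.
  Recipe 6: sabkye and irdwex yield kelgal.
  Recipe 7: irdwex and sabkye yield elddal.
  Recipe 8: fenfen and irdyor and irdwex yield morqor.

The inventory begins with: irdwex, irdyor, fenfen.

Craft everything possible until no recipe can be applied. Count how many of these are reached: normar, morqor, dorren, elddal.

3

Using Recipe 8, fenfen, irdyor, and irdwex make morqor.
fenfen and morqor → sabkye (Recipe 2).
Using Recipe 6, sabkye and irdwex make kelgal.
Using Recipe 7, irdwex and sabkye make elddal.
Using Recipe 4, kelgal and elddal make normar.
normar: reached.
morqor: reached.
dorren would need lungor (Recipe 1), but lungor is never obtained.
elddal: reached.
Reached: normar, morqor, and elddal — 3 of the 4.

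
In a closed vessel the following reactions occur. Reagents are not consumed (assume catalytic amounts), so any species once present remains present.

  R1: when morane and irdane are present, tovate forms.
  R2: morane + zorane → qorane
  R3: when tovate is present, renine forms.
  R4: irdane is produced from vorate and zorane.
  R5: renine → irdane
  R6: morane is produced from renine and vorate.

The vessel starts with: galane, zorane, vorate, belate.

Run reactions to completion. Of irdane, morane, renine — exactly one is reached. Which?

irdane

vorate and zorane present → irdane forms (R4).
morane would need renine and vorate (R6), but renine never forms. renine would need tovate (R3), but tovate never forms.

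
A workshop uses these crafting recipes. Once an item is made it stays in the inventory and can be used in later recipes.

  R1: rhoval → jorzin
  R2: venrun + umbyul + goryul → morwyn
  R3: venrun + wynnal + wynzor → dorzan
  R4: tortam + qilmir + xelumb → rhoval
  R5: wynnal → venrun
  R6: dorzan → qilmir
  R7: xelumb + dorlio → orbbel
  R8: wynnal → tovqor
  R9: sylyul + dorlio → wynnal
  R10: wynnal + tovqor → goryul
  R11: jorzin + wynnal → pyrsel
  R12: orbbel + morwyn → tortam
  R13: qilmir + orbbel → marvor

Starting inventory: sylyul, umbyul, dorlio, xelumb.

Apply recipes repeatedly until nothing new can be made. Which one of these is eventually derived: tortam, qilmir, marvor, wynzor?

xelumb + dorlio → orbbel (R7).
sylyul + dorlio → wynnal (R9).
wynnal → venrun (R5).
wynnal → tovqor (R8).
Using R10, wynnal and tovqor make goryul.
Using R2, venrun, umbyul, and goryul make morwyn.
orbbel + morwyn → tortam (R12).
qilmir would need dorzan (R6), but dorzan is never obtained. marvor would need qilmir and orbbel (R13), but qilmir is never obtained. No rule produces wynzor, and it is not given.

tortam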